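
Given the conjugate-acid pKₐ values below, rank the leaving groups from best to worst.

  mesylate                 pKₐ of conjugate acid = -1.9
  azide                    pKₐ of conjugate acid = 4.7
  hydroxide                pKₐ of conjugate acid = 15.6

mesylate > azide > hydroxide

Lower conjugate-acid pKₐ ⇒ weaker base ⇒ better leaving group.
Sorting by the given values: mesylate (-1.9), azide (4.7), hydroxide (15.6).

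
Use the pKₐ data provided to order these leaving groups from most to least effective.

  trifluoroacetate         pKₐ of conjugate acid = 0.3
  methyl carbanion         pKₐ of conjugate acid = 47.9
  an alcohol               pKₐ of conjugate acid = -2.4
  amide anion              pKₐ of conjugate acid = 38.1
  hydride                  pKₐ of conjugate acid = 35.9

an alcohol > trifluoroacetate > hydride > amide anion > methyl carbanion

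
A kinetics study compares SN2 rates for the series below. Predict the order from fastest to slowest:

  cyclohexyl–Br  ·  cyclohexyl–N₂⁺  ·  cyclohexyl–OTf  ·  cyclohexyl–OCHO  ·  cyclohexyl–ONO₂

Identical carbon frameworks mean the comparison reduces to leaving-group quality.
The more stable X⁻ (or X) is on its own — i.e. the weaker a base it is — the better a leaving group it makes.
cyclohexyl–N₂⁺ loses N₂: no meaningful conjugate acid; N₂ departs as an exceptionally stable neutral molecule
cyclohexyl–OTf loses OTf⁻: pKₐ(CF₃SO₃H (triflic acid)) ≈ -14
cyclohexyl–Br loses Br⁻: pKₐ(HBr) ≈ -9
cyclohexyl–ONO₂ loses NO₃⁻: pKₐ(HNO₃) ≈ -1.3
cyclohexyl–OCHO loses HCOO⁻: pKₐ(HCOOH) ≈ 3.8

cyclohexyl–N₂⁺ > cyclohexyl–OTf > cyclohexyl–Br > cyclohexyl–ONO₂ > cyclohexyl–OCHO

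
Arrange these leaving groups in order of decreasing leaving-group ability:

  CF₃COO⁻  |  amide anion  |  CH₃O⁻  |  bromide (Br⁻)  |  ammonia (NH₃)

bromide (Br⁻) > CF₃COO⁻ > ammonia (NH₃) > CH₃O⁻ > amide anion

The more stable X⁻ (or X) is on its own — i.e. the weaker a base it is — the better a leaving group it makes.
bromide (Br⁻): pKₐ(HBr) ≈ -9
CF₃COO⁻: pKₐ(CF₃COOH) ≈ 0.2
ammonia (NH₃): pKₐ(NH₄⁺) ≈ 9.2
CH₃O⁻: pKₐ(CH₃OH) ≈ 15.5
amide anion: pKₐ(NH₃) ≈ 38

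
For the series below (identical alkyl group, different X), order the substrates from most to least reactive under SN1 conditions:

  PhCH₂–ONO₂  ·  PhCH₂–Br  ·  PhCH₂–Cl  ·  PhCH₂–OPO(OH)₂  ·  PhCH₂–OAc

The skeletons are identical, so relative rate is governed entirely by leaving-group ability.
Leaving-group ability tracks the stability of the departed species; conjugate-acid pKₐ is the usual yardstick (lower pKₐ → better LG).
PhCH₂–Br loses Br⁻: pKₐ(HBr) ≈ -9
PhCH₂–Cl loses Cl⁻: pKₐ(HCl) ≈ -7
PhCH₂–ONO₂ loses NO₃⁻: pKₐ(HNO₃) ≈ -1.3
PhCH₂–OPO(OH)₂ loses H₂PO₄⁻: pKₐ(H₃PO₄) ≈ 2.1
PhCH₂–OAc loses AcO⁻: pKₐ(CH₃COOH) ≈ 4.8

PhCH₂–Br > PhCH₂–Cl > PhCH₂–ONO₂ > PhCH₂–OPO(OH)₂ > PhCH₂–OAc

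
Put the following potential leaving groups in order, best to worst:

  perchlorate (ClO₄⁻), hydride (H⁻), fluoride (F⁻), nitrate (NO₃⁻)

Leaving-group ability tracks the stability of the departed species; conjugate-acid pKₐ is the usual yardstick (lower pKₐ → better LG).
perchlorate (ClO₄⁻): pKₐ(HClO₄) ≈ -10 — extremely weak base; rarely used for safety reasons
nitrate (NO₃⁻): pKₐ(HNO₃) ≈ -1.3 — resonance-delocalised over three oxygens
fluoride (F⁻): pKₐ(HF) ≈ 3.2 — small and strongly basic; the poor halide leaving group
hydride (H⁻): pKₐ(H₂) ≈ 36

perchlorate (ClO₄⁻) > nitrate (NO₃⁻) > fluoride (F⁻) > hydride (H⁻)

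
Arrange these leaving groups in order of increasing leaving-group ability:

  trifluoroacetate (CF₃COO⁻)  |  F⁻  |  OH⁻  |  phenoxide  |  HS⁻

The more stable X⁻ (or X) is on its own — i.e. the weaker a base it is — the better a leaving group it makes.
trifluoroacetate (CF₃COO⁻): pKₐ(CF₃COOH) ≈ 0.2 — strongly electron-withdrawing CF₃ stabilises the carboxylate
F⁻: pKₐ(HF) ≈ 3.2
HS⁻: pKₐ(H₂S) ≈ 7 — larger and more polarisable than the oxygen analogue
phenoxide: pKₐ(C₆H₅OH (phenol)) ≈ 10 — resonance into the ring helps, but still a poor LG
OH⁻: pKₐ(H₂O) ≈ 15.7 — strong base; essentially never leaves without prior activation
Reversing gives the worst-to-best order requested.

OH⁻ < phenoxide < HS⁻ < F⁻ < trifluoroacetate (CF₃COO⁻)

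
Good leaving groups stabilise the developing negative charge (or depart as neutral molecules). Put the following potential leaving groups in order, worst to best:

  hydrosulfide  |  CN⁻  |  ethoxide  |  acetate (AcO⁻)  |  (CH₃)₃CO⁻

(CH₃)₃CO⁻ < ethoxide < CN⁻ < hydrosulfide < acetate (AcO⁻)

Rank by basicity of the departing species: weakest base leaves most easily.
acetate (AcO⁻): pKₐ(CH₃COOH) ≈ 4.8
hydrosulfide: pKₐ(H₂S) ≈ 7
CN⁻: pKₐ(HCN) ≈ 9.2
ethoxide: pKₐ(CH₃CH₂OH) ≈ 16
(CH₃)₃CO⁻: pKₐ(t-BuOH) ≈ 18
Listed from poorest to best leaving group as asked.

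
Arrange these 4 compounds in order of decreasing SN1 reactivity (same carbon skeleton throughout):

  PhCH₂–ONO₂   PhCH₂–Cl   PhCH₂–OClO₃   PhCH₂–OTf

PhCH₂–OTf > PhCH₂–OClO₃ > PhCH₂–Cl > PhCH₂–ONO₂

Same R in every case — rank the leaving groups.
The more stable X⁻ (or X) is on its own — i.e. the weaker a base it is — the better a leaving group it makes.
PhCH₂–OTf loses OTf⁻: pKₐ(CF₃SO₃H (triflic acid)) ≈ -14
PhCH₂–OClO₃ loses ClO₄⁻: pKₐ(HClO₄) ≈ -10
PhCH₂–Cl loses Cl⁻: pKₐ(HCl) ≈ -7
PhCH₂–ONO₂ loses NO₃⁻: pKₐ(HNO₃) ≈ -1.3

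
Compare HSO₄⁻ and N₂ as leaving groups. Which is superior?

N₂ is the better leaving group.
N₂ is the ultimate leaving group — it departs as an exceptionally stable neutral molecule, whereas HSO₄⁻ (pKₐ(H₂SO₄) ≈ -3) is far more basic.

N₂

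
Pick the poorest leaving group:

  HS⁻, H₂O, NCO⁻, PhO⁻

PhO⁻

Leaving-group ability tracks the stability of the departed species; conjugate-acid pKₐ is the usual yardstick (lower pKₐ → better LG).
H₂O: pKₐ(H₃O⁺) ≈ -1.7
NCO⁻: pKₐ(HOCN) ≈ 3.5
HS⁻: pKₐ(H₂S) ≈ 7
PhO⁻: pKₐ(C₆H₅OH (phenol)) ≈ 10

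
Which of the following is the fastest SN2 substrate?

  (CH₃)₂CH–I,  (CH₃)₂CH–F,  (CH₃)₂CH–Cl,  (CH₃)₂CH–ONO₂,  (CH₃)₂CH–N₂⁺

(CH₃)₂CH–N₂⁺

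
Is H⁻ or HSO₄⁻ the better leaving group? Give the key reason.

HSO₄⁻ is the better leaving group.
pKₐ(H₂SO₄) ≈ -3 versus pKₐ(H₂) ≈ 36: HSO₄⁻ is the much weaker base.
Conjugate base of a strong mineral acid.

HSO₄⁻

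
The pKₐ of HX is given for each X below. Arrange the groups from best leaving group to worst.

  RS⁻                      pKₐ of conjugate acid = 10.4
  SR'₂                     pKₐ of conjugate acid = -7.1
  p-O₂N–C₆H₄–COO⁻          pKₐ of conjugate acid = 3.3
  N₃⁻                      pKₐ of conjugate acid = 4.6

SR'₂ > p-O₂N–C₆H₄–COO⁻ > N₃⁻ > RS⁻

Lower conjugate-acid pKₐ ⇒ weaker base ⇒ better leaving group.
Sorting by the given values: SR'₂ (-7.1), p-O₂N–C₆H₄–COO⁻ (3.3), N₃⁻ (4.6), RS⁻ (10.4).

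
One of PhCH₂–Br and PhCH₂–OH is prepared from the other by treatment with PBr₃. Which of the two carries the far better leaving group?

PhCH₂–Br

From PhCH₂–OH the departing group would be OH⁻ (pKₐ(H₂O) ≈ 15.7). Strong base; essentially never leaves without prior activation.
From PhCH₂–Br the leaving group is Br⁻ (pKₐ(HBr) ≈ -9). Weak base; good leaving group.
Treatment with PBr₃ works by replacing the hydroxyl with bromide, making PhCH₂–Br enormously more reactive.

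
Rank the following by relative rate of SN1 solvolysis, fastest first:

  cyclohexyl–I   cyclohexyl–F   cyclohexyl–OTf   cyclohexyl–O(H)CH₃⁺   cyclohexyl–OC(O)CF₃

cyclohexyl–OTf > cyclohexyl–I > cyclohexyl–O(H)CH₃⁺ > cyclohexyl–OC(O)CF₃ > cyclohexyl–F

Same R in every case — rank the leaving groups.
A good leaving group is a weak base: the lower the pKₐ of its conjugate acid, the more readily it departs.
cyclohexyl–OTf loses OTf⁻: pKₐ(CF₃SO₃H (triflic acid)) ≈ -14
cyclohexyl–I loses I⁻: pKₐ(HI) ≈ -10
cyclohexyl–O(H)CH₃⁺ loses R'OH: pKₐ(R'OH₂⁺) ≈ -2.4
cyclohexyl–OC(O)CF₃ loses CF₃COO⁻: pKₐ(CF₃COOH) ≈ 0.2
cyclohexyl–F loses F⁻: pKₐ(HF) ≈ 3.2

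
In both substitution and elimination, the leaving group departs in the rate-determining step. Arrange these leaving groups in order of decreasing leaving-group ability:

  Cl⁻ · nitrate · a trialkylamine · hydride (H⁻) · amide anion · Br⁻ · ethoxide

Rank by basicity of the departing species: weakest base leaves most easily.
Br⁻: pKₐ(HBr) ≈ -9 — weak base; good leaving group
Cl⁻: pKₐ(HCl) ≈ -7
nitrate: pKₐ(HNO₃) ≈ -1.3 — resonance-delocalised over three oxygens
a trialkylamine: pKₐ(R'₃NH⁺) ≈ 10.7
ethoxide: pKₐ(CH₃CH₂OH) ≈ 16
hydride (H⁻): pKₐ(H₂) ≈ 36
amide anion: pKₐ(NH₃) ≈ 38 — extremely strong base; never a leaving group

Br⁻ > Cl⁻ > nitrate > a trialkylamine > ethoxide > hydride (H⁻) > amide anion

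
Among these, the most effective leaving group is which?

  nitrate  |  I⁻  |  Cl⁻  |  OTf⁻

OTf⁻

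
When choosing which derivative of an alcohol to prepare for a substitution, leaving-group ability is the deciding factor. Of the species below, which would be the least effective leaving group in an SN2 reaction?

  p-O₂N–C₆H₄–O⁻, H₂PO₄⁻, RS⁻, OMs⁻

Rank by basicity of the departing species: weakest base leaves most easily.
OMs⁻: pKₐ(CH₃SO₃H (MsOH)) ≈ -1.9
H₂PO₄⁻: pKₐ(H₃PO₄) ≈ 2.1
p-O₂N–C₆H₄–O⁻: pKₐ(p-nitrophenol) ≈ 7.2
RS⁻: pKₐ(RSH (a thiol)) ≈ 10.5

RS⁻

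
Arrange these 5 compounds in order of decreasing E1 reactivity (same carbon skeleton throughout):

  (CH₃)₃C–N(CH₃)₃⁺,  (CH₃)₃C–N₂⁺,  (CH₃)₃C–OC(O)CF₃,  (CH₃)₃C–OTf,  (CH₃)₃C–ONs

The skeletons are identical, so relative rate is governed entirely by leaving-group ability.
The more stable X⁻ (or X) is on its own — i.e. the weaker a base it is — the better a leaving group it makes.
(CH₃)₃C–N₂⁺ loses N₂: no meaningful conjugate acid; N₂ departs as an exceptionally stable neutral molecule
(CH₃)₃C–OTf loses OTf⁻: pKₐ(CF₃SO₃H (triflic acid)) ≈ -14
(CH₃)₃C–ONs loses ONs⁻: pKₐ(p-O₂NC₆H₄SO₃H) ≈ -3.5
(CH₃)₃C–OC(O)CF₃ loses CF₃COO⁻: pKₐ(CF₃COOH) ≈ 0.2
(CH₃)₃C–N(CH₃)₃⁺ loses NR'₃: pKₐ(R'₃NH⁺) ≈ 10.7

(CH₃)₃C–N₂⁺ > (CH₃)₃C–OTf > (CH₃)₃C–ONs > (CH₃)₃C–OC(O)CF₃ > (CH₃)₃C–N(CH₃)₃⁺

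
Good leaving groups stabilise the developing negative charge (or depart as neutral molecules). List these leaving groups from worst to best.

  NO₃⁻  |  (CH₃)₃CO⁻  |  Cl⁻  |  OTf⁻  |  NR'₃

(CH₃)₃CO⁻ < NR'₃ < NO₃⁻ < Cl⁻ < OTf⁻

OTf⁻: pKₐ(CF₃SO₃H (triflic acid)) ≈ -14
Cl⁻: pKₐ(HCl) ≈ -7
NO₃⁻: pKₐ(HNO₃) ≈ -1.3 — resonance-delocalised over three oxygens
NR'₃: pKₐ(R'₃NH⁺) ≈ 10.7 — neutral but still a fairly strong base; Hofmann-elimination LG
(CH₃)₃CO⁻: pKₐ(t-BuOH) ≈ 18 — bulky, strongly basic alkoxide
Listed from poorest to best leaving group as asked.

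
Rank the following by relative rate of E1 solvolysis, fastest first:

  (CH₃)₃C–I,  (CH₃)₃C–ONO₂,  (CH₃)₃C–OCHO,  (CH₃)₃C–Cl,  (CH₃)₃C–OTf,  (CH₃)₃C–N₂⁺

Same R in every case — rank the leaving groups.
Leaving-group ability tracks the stability of the departed species; conjugate-acid pKₐ is the usual yardstick (lower pKₐ → better LG).
(CH₃)₃C–N₂⁺ loses N₂: no meaningful conjugate acid; N₂ departs as an exceptionally stable neutral molecule
(CH₃)₃C–OTf loses OTf⁻: pKₐ(CF₃SO₃H (triflic acid)) ≈ -14
(CH₃)₃C–I loses I⁻: pKₐ(HI) ≈ -10
(CH₃)₃C–Cl loses Cl⁻: pKₐ(HCl) ≈ -7
(CH₃)₃C–ONO₂ loses NO₃⁻: pKₐ(HNO₃) ≈ -1.3
(CH₃)₃C–OCHO loses HCOO⁻: pKₐ(HCOOH) ≈ 3.8

(CH₃)₃C–N₂⁺ > (CH₃)₃C–OTf > (CH₃)₃C–I > (CH₃)₃C–Cl > (CH₃)₃C–ONO₂ > (CH₃)₃C–OCHO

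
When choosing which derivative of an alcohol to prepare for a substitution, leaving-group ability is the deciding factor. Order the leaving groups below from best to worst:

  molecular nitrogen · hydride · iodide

molecular nitrogen > iodide > hydride

Rank by basicity of the departing species: weakest base leaves most easily.
molecular nitrogen: no meaningful conjugate acid; N₂ departs as an exceptionally stable neutral molecule
iodide: pKₐ(HI) ≈ -10
hydride: pKₐ(H₂) ≈ 36 — extremely strong base; leaves only in special hydride-transfer contexts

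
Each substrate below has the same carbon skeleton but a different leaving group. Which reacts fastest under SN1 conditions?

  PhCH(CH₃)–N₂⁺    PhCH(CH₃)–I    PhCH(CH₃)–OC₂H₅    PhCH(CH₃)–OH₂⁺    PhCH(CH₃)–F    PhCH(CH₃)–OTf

PhCH(CH₃)–N₂⁺

Same R in every case — rank the leaving groups.
Leaving-group ability tracks the stability of the departed species; conjugate-acid pKₐ is the usual yardstick (lower pKₐ → better LG).
PhCH(CH₃)–N₂⁺ loses N₂: no meaningful conjugate acid; N₂ departs as an exceptionally stable neutral molecule
PhCH(CH₃)–OTf loses OTf⁻: pKₐ(CF₃SO₃H (triflic acid)) ≈ -14
PhCH(CH₃)–I loses I⁻: pKₐ(HI) ≈ -10
PhCH(CH₃)–OH₂⁺ loses H₂O: pKₐ(H₃O⁺) ≈ -1.7
PhCH(CH₃)–F loses F⁻: pKₐ(HF) ≈ 3.2
PhCH(CH₃)–OC₂H₅ loses CH₃CH₂O⁻: pKₐ(CH₃CH₂OH) ≈ 16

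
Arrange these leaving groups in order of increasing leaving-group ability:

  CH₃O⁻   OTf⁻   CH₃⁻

CH₃⁻ < CH₃O⁻ < OTf⁻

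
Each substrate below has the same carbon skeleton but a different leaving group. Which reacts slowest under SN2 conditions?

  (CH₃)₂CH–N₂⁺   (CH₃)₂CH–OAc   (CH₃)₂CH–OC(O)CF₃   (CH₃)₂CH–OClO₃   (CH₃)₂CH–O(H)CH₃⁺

(CH₃)₂CH–OAc

Same R in every case — rank the leaving groups.
Rank by basicity of the departing species: weakest base leaves most easily.
(CH₃)₂CH–N₂⁺ loses N₂: no meaningful conjugate acid; N₂ departs as an exceptionally stable neutral molecule
(CH₃)₂CH–OClO₃ loses ClO₄⁻: pKₐ(HClO₄) ≈ -10
(CH₃)₂CH–O(H)CH₃⁺ loses R'OH: pKₐ(R'OH₂⁺) ≈ -2.4
(CH₃)₂CH–OC(O)CF₃ loses CF₃COO⁻: pKₐ(CF₃COOH) ≈ 0.2
(CH₃)₂CH–OAc loses AcO⁻: pKₐ(CH₃COOH) ≈ 4.8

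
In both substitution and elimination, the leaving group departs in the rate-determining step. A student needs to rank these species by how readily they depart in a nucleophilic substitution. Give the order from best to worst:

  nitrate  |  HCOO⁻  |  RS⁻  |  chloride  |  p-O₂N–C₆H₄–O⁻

chloride > nitrate > HCOO⁻ > p-O₂N–C₆H₄–O⁻ > RS⁻

The more stable X⁻ (or X) is on its own — i.e. the weaker a base it is — the better a leaving group it makes.
chloride: pKₐ(HCl) ≈ -7 — moderately weak base
nitrate: pKₐ(HNO₃) ≈ -1.3
HCOO⁻: pKₐ(HCOOH) ≈ 3.8 — resonance-stabilised carboxylate
p-O₂N–C₆H₄–O⁻: pKₐ(p-nitrophenol) ≈ 7.2 — nitro group delocalises the charge; the classic chromogenic LG
RS⁻: pKₐ(RSH (a thiol)) ≈ 10.5 — moderately basic; rarely leaves without activation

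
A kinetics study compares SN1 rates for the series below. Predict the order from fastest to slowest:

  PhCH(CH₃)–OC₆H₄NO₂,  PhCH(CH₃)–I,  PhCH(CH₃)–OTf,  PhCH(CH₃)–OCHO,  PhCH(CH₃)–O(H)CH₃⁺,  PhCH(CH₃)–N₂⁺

PhCH(CH₃)–N₂⁺ > PhCH(CH₃)–OTf > PhCH(CH₃)–I > PhCH(CH₃)–O(H)CH₃⁺ > PhCH(CH₃)–OCHO > PhCH(CH₃)–OC₆H₄NO₂

With the same alkyl group throughout, only the leaving group differentiates the rates.
A good leaving group is a weak base: the lower the pKₐ of its conjugate acid, the more readily it departs.
PhCH(CH₃)–N₂⁺ loses N₂: no meaningful conjugate acid; N₂ departs as an exceptionally stable neutral molecule
PhCH(CH₃)–OTf loses OTf⁻: pKₐ(CF₃SO₃H (triflic acid)) ≈ -14
PhCH(CH₃)–I loses I⁻: pKₐ(HI) ≈ -10
PhCH(CH₃)–O(H)CH₃⁺ loses R'OH: pKₐ(R'OH₂⁺) ≈ -2.4
PhCH(CH₃)–OCHO loses HCOO⁻: pKₐ(HCOOH) ≈ 3.8
PhCH(CH₃)–OC₆H₄NO₂ loses p-O₂N–C₆H₄–O⁻: pKₐ(p-nitrophenol) ≈ 7.2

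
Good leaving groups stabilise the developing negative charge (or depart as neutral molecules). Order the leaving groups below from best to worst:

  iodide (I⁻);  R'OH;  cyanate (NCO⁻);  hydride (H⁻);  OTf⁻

Rank by basicity of the departing species: weakest base leaves most easily.
OTf⁻: pKₐ(CF₃SO₃H (triflic acid)) ≈ -14
iodide (I⁻): pKₐ(HI) ≈ -10 — large, highly polarisable; very weak base
R'OH: pKₐ(R'OH₂⁺) ≈ -2.4 — neutral; leaves from a protonated ether (an oxonium ion, R–O(H)R'⁺)
cyanate (NCO⁻): pKₐ(HOCN) ≈ 3.5 — resonance between N and O
hydride (H⁻): pKₐ(H₂) ≈ 36 — extremely strong base; leaves only in special hydride-transfer contexts

OTf⁻ > iodide (I⁻) > R'OH > cyanate (NCO⁻) > hydride (H⁻)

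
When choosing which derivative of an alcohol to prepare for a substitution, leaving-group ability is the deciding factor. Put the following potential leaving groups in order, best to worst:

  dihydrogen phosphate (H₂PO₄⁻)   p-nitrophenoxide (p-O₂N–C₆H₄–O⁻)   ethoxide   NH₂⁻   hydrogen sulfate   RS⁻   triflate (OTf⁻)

The more stable X⁻ (or X) is on its own — i.e. the weaker a base it is — the better a leaving group it makes.
triflate (OTf⁻): pKₐ(CF₃SO₃H (triflic acid)) ≈ -14
hydrogen sulfate: pKₐ(H₂SO₄) ≈ -3
dihydrogen phosphate (H₂PO₄⁻): pKₐ(H₃PO₄) ≈ 2.1
p-nitrophenoxide (p-O₂N–C₆H₄–O⁻): pKₐ(p-nitrophenol) ≈ 7.2
RS⁻: pKₐ(RSH (a thiol)) ≈ 10.5
ethoxide: pKₐ(CH₃CH₂OH) ≈ 16
NH₂⁻: pKₐ(NH₃) ≈ 38

triflate (OTf⁻) > hydrogen sulfate > dihydrogen phosphate (H₂PO₄⁻) > p-nitrophenoxide (p-O₂N–C₆H₄–O⁻) > RS⁻ > ethoxide > NH₂⁻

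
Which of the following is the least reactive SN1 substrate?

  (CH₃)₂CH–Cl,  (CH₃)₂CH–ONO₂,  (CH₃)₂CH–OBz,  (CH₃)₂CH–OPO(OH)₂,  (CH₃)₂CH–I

(CH₃)₂CH–OBz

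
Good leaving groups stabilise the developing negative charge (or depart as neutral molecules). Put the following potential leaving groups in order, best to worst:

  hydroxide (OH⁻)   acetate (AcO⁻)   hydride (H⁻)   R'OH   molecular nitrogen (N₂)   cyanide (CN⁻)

molecular nitrogen (N₂): no meaningful conjugate acid; N₂ departs as an exceptionally stable neutral molecule
R'OH: pKₐ(R'OH₂⁺) ≈ -2.4 — neutral; leaves from a protonated ether (an oxonium ion, R–O(H)R'⁺)
acetate (AcO⁻): pKₐ(CH₃COOH) ≈ 4.8
cyanide (CN⁻): pKₐ(HCN) ≈ 9.2 — sp carbon stabilises the charge somewhat, but still a poor LG
hydroxide (OH⁻): pKₐ(H₂O) ≈ 15.7 — strong base; essentially never leaves without prior activation
hydride (H⁻): pKₐ(H₂) ≈ 36

molecular nitrogen (N₂) > R'OH > acetate (AcO⁻) > cyanide (CN⁻) > hydroxide (OH⁻) > hydride (H⁻)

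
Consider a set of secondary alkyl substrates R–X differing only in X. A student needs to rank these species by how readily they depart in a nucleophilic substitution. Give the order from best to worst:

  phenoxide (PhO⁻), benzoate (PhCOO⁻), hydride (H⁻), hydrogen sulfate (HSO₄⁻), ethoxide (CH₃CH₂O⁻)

hydrogen sulfate (HSO₄⁻) > benzoate (PhCOO⁻) > phenoxide (PhO⁻) > ethoxide (CH₃CH₂O⁻) > hydride (H⁻)

Leaving-group ability tracks the stability of the departed species; conjugate-acid pKₐ is the usual yardstick (lower pKₐ → better LG).
hydrogen sulfate (HSO₄⁻): pKₐ(H₂SO₄) ≈ -3 — conjugate base of a strong mineral acid
benzoate (PhCOO⁻): pKₐ(C₆H₅COOH) ≈ 4.2 — aryl carboxylate
phenoxide (PhO⁻): pKₐ(C₆H₅OH (phenol)) ≈ 10 — resonance into the ring helps, but still a poor LG
ethoxide (CH₃CH₂O⁻): pKₐ(CH₃CH₂OH) ≈ 16
hydride (H⁻): pKₐ(H₂) ≈ 36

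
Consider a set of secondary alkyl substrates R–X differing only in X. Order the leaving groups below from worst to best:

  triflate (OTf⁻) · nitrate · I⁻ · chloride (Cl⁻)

nitrate < chloride (Cl⁻) < I⁻ < triflate (OTf⁻)

Rank by basicity of the departing species: weakest base leaves most easily.
triflate (OTf⁻): pKₐ(CF₃SO₃H (triflic acid)) ≈ -14 — charge spread over three oxygens and a CF₃ group; the premier leaving group in synthesis
I⁻: pKₐ(HI) ≈ -10
chloride (Cl⁻): pKₐ(HCl) ≈ -7
nitrate: pKₐ(HNO₃) ≈ -1.3 — resonance-delocalised over three oxygens
Listed from poorest to best leaving group as asked.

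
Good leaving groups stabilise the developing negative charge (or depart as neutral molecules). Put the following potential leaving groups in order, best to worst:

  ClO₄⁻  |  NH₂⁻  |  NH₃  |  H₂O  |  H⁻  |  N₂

Rank by basicity of the departing species: weakest base leaves most easily.
N₂: no meaningful conjugate acid; N₂ departs as an exceptionally stable neutral molecule
ClO₄⁻: pKₐ(HClO₄) ≈ -10
H₂O: pKₐ(H₃O⁺) ≈ -1.7
NH₃: pKₐ(NH₄⁺) ≈ 9.2
H⁻: pKₐ(H₂) ≈ 36
NH₂⁻: pKₐ(NH₃) ≈ 38

N₂ > ClO₄⁻ > H₂O > NH₃ > H⁻ > NH₂⁻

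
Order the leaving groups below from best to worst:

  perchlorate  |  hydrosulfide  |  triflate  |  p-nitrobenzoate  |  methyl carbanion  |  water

triflate > perchlorate > water > p-nitrobenzoate > hydrosulfide > methyl carbanion

triflate: pKₐ(CF₃SO₃H (triflic acid)) ≈ -14
perchlorate: pKₐ(HClO₄) ≈ -10
water: pKₐ(H₃O⁺) ≈ -1.7
p-nitrobenzoate: pKₐ(p-nitrobenzoic acid) ≈ 3.4
hydrosulfide: pKₐ(H₂S) ≈ 7
methyl carbanion: pKₐ(CH₄) ≈ 48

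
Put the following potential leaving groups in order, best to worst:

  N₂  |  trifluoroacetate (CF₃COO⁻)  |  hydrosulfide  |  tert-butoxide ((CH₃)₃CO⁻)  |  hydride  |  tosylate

N₂ > tosylate > trifluoroacetate (CF₃COO⁻) > hydrosulfide > tert-butoxide ((CH₃)₃CO⁻) > hydride

N₂: no meaningful conjugate acid; N₂ departs as an exceptionally stable neutral molecule
tosylate: pKₐ(p-CH₃C₆H₄SO₃H (TsOH)) ≈ -2.8
trifluoroacetate (CF₃COO⁻): pKₐ(CF₃COOH) ≈ 0.2 — strongly electron-withdrawing CF₃ stabilises the carboxylate
hydrosulfide: pKₐ(H₂S) ≈ 7
tert-butoxide ((CH₃)₃CO⁻): pKₐ(t-BuOH) ≈ 18 — bulky, strongly basic alkoxide
hydride: pKₐ(H₂) ≈ 36 — extremely strong base; leaves only in special hydride-transfer contexts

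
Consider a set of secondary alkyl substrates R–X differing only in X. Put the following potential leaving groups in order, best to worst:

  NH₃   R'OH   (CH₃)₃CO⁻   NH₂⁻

R'OH > NH₃ > (CH₃)₃CO⁻ > NH₂⁻

R'OH: pKₐ(R'OH₂⁺) ≈ -2.4
NH₃: pKₐ(NH₄⁺) ≈ 9.2 — neutral but moderately basic; leaves from R–NH₃⁺
(CH₃)₃CO⁻: pKₐ(t-BuOH) ≈ 18 — bulky, strongly basic alkoxide
NH₂⁻: pKₐ(NH₃) ≈ 38 — extremely strong base; never a leaving group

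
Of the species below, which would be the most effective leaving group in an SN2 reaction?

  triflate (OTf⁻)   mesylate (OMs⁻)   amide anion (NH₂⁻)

triflate (OTf⁻)

The more stable X⁻ (or X) is on its own — i.e. the weaker a base it is — the better a leaving group it makes.
triflate (OTf⁻): pKₐ(CF₃SO₃H (triflic acid)) ≈ -14
mesylate (OMs⁻): pKₐ(CH₃SO₃H (MsOH)) ≈ -1.9
amide anion (NH₂⁻): pKₐ(NH₃) ≈ 38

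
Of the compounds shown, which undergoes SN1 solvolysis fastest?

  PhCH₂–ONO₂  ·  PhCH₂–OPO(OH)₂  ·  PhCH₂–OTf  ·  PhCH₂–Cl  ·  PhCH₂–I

PhCH₂–OTf

Identical carbon frameworks mean the comparison reduces to leaving-group quality.
The more stable X⁻ (or X) is on its own — i.e. the weaker a base it is — the better a leaving group it makes.
PhCH₂–OTf loses OTf⁻: pKₐ(CF₃SO₃H (triflic acid)) ≈ -14
PhCH₂–I loses I⁻: pKₐ(HI) ≈ -10
PhCH₂–Cl loses Cl⁻: pKₐ(HCl) ≈ -7
PhCH₂–ONO₂ loses NO₃⁻: pKₐ(HNO₃) ≈ -1.3
PhCH₂–OPO(OH)₂ loses H₂PO₄⁻: pKₐ(H₃PO₄) ≈ 2.1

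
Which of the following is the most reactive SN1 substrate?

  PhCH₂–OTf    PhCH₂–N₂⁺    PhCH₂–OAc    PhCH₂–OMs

The skeletons are identical, so relative rate is governed entirely by leaving-group ability.
The more stable X⁻ (or X) is on its own — i.e. the weaker a base it is — the better a leaving group it makes.
PhCH₂–N₂⁺ loses N₂: no meaningful conjugate acid; N₂ departs as an exceptionally stable neutral molecule
PhCH₂–OTf loses OTf⁻: pKₐ(CF₃SO₃H (triflic acid)) ≈ -14
PhCH₂–OMs loses OMs⁻: pKₐ(CH₃SO₃H (MsOH)) ≈ -1.9
PhCH₂–OAc loses AcO⁻: pKₐ(CH₃COOH) ≈ 4.8

PhCH₂–N₂⁺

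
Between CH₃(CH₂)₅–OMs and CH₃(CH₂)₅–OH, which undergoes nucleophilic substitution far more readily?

CH₃(CH₂)₅–OMs

From CH₃(CH₂)₅–OH the departing group would be OH⁻ (pKₐ(H₂O) ≈ 15.7). Strong base; essentially never leaves without prior activation.
From CH₃(CH₂)₅–OMs the leaving group is OMs⁻ (pKₐ(CH₃SO₃H (MsOH)) ≈ -1.9). Resonance-delocalised alkanesulfonate.
(In practice CH₃(CH₂)₅–OMs is made from CH₃(CH₂)₅–OH by treatment with MsCl / Et₃N, converting the hydroxyl into a mesylate.)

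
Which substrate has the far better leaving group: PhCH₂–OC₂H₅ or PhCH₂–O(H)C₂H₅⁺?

From PhCH₂–OC₂H₅ the departing group would be CH₃CH₂O⁻ (pKₐ(CH₃CH₂OH) ≈ 16). Strong base; alkoxides do not leave unassisted.
From PhCH₂–O(H)C₂H₅⁺ the leaving group is R'OH (pKₐ(R'OH₂⁺) ≈ -2.4). Neutral; leaves from a protonated ether (an oxonium ion, R–O(H)R'⁺).
(In practice PhCH₂–O(H)C₂H₅⁺ is made from PhCH₂–OC₂H₅ by protonation with concentrated HBr, allowing neutral ethanol, rather than ethoxide, to depart.)

PhCH₂–O(H)C₂H₅⁺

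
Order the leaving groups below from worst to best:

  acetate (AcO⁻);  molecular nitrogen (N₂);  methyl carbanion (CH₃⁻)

A good leaving group is a weak base: the lower the pKₐ of its conjugate acid, the more readily it departs.
molecular nitrogen (N₂): no meaningful conjugate acid; N₂ departs as an exceptionally stable neutral molecule
acetate (AcO⁻): pKₐ(CH₃COOH) ≈ 4.8
methyl carbanion (CH₃⁻): pKₐ(CH₄) ≈ 48
The question asks for worst first, so the sequence is read in increasing leaving-group ability.

methyl carbanion (CH₃⁻) < acetate (AcO⁻) < molecular nitrogen (N₂)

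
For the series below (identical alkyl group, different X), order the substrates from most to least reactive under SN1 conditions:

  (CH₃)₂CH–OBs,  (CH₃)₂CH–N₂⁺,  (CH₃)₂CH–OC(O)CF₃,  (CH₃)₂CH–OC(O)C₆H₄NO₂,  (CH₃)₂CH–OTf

(CH₃)₂CH–N₂⁺ > (CH₃)₂CH–OTf > (CH₃)₂CH–OBs > (CH₃)₂CH–OC(O)CF₃ > (CH₃)₂CH–OC(O)C₆H₄NO₂

With the same alkyl group throughout, only the leaving group differentiates the rates.
The more stable X⁻ (or X) is on its own — i.e. the weaker a base it is — the better a leaving group it makes.
(CH₃)₂CH–N₂⁺ loses N₂: no meaningful conjugate acid; N₂ departs as an exceptionally stable neutral molecule
(CH₃)₂CH–OTf loses OTf⁻: pKₐ(CF₃SO₃H (triflic acid)) ≈ -14
(CH₃)₂CH–OBs loses OBs⁻: pKₐ(p-BrC₆H₄SO₃H) ≈ -2.8
(CH₃)₂CH–OC(O)CF₃ loses CF₃COO⁻: pKₐ(CF₃COOH) ≈ 0.2
(CH₃)₂CH–OC(O)C₆H₄NO₂ loses p-O₂N–C₆H₄–COO⁻: pKₐ(p-nitrobenzoic acid) ≈ 3.4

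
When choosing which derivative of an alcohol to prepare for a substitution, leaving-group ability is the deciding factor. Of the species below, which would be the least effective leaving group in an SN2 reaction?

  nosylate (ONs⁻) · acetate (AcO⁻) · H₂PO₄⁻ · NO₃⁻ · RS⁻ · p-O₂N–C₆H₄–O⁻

Rank by basicity of the departing species: weakest base leaves most easily.
nosylate (ONs⁻): pKₐ(p-O₂NC₆H₄SO₃H) ≈ -3.5
NO₃⁻: pKₐ(HNO₃) ≈ -1.3
H₂PO₄⁻: pKₐ(H₃PO₄) ≈ 2.1
acetate (AcO⁻): pKₐ(CH₃COOH) ≈ 4.8
p-O₂N–C₆H₄–O⁻: pKₐ(p-nitrophenol) ≈ 7.2
RS⁻: pKₐ(RSH (a thiol)) ≈ 10.5

RS⁻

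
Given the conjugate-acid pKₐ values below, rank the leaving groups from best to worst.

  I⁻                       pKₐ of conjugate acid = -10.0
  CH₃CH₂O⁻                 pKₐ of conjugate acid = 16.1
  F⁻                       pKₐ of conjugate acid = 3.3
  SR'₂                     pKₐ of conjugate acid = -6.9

Lower conjugate-acid pKₐ ⇒ weaker base ⇒ better leaving group.
Sorting by the given values: I⁻ (-10.0), SR'₂ (-6.9), F⁻ (3.3), CH₃CH₂O⁻ (16.1).

I⁻ > SR'₂ > F⁻ > CH₃CH₂O⁻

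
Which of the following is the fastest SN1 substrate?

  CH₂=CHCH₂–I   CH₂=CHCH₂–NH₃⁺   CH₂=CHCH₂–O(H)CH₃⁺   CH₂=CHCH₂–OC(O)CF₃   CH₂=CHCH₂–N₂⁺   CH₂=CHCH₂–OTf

CH₂=CHCH₂–N₂⁺

Same R in every case — rank the leaving groups.
Rank by basicity of the departing species: weakest base leaves most easily.
CH₂=CHCH₂–N₂⁺ loses N₂: no meaningful conjugate acid; N₂ departs as an exceptionally stable neutral molecule
CH₂=CHCH₂–OTf loses OTf⁻: pKₐ(CF₃SO₃H (triflic acid)) ≈ -14
CH₂=CHCH₂–I loses I⁻: pKₐ(HI) ≈ -10
CH₂=CHCH₂–O(H)CH₃⁺ loses R'OH: pKₐ(R'OH₂⁺) ≈ -2.4
CH₂=CHCH₂–OC(O)CF₃ loses CF₃COO⁻: pKₐ(CF₃COOH) ≈ 0.2
CH₂=CHCH₂–NH₃⁺ loses NH₃: pKₐ(NH₄⁺) ≈ 9.2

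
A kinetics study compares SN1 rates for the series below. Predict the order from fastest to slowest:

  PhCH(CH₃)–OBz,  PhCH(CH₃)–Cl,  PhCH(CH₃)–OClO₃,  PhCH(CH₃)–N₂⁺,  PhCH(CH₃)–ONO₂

Identical carbon frameworks mean the comparison reduces to leaving-group quality.
Leaving-group ability tracks the stability of the departed species; conjugate-acid pKₐ is the usual yardstick (lower pKₐ → better LG).
PhCH(CH₃)–N₂⁺ loses N₂: no meaningful conjugate acid; N₂ departs as an exceptionally stable neutral molecule
PhCH(CH₃)–OClO₃ loses ClO₄⁻: pKₐ(HClO₄) ≈ -10
PhCH(CH₃)–Cl loses Cl⁻: pKₐ(HCl) ≈ -7
PhCH(CH₃)–ONO₂ loses NO₃⁻: pKₐ(HNO₃) ≈ -1.3
PhCH(CH₃)–OBz loses PhCOO⁻: pKₐ(C₆H₅COOH) ≈ 4.2

PhCH(CH₃)–N₂⁺ > PhCH(CH₃)–OClO₃ > PhCH(CH₃)–Cl > PhCH(CH₃)–ONO₂ > PhCH(CH₃)–OBz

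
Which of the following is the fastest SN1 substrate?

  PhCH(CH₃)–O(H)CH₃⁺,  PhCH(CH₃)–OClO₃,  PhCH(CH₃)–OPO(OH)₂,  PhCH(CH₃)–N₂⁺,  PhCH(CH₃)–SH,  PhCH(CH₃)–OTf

PhCH(CH₃)–N₂⁺

Same R in every case — rank the leaving groups.
Rank by basicity of the departing species: weakest base leaves most easily.
PhCH(CH₃)–N₂⁺ loses N₂: no meaningful conjugate acid; N₂ departs as an exceptionally stable neutral molecule
PhCH(CH₃)–OTf loses OTf⁻: pKₐ(CF₃SO₃H (triflic acid)) ≈ -14
PhCH(CH₃)–OClO₃ loses ClO₄⁻: pKₐ(HClO₄) ≈ -10
PhCH(CH₃)–O(H)CH₃⁺ loses R'OH: pKₐ(R'OH₂⁺) ≈ -2.4
PhCH(CH₃)–OPO(OH)₂ loses H₂PO₄⁻: pKₐ(H₃PO₄) ≈ 2.1
PhCH(CH₃)–SH loses HS⁻: pKₐ(H₂S) ≈ 7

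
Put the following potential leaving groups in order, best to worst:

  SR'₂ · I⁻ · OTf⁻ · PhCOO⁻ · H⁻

The more stable X⁻ (or X) is on its own — i.e. the weaker a base it is — the better a leaving group it makes.
OTf⁻: pKₐ(CF₃SO₃H (triflic acid)) ≈ -14 — charge spread over three oxygens and a CF₃ group; the premier leaving group in synthesis
I⁻: pKₐ(HI) ≈ -10
SR'₂: pKₐ(R'₂SH⁺) ≈ -7 — neutral; leaves from a sulfonium salt (R–SR'₂⁺)
PhCOO⁻: pKₐ(C₆H₅COOH) ≈ 4.2 — aryl carboxylate
H⁻: pKₐ(H₂) ≈ 36

OTf⁻ > I⁻ > SR'₂ > PhCOO⁻ > H⁻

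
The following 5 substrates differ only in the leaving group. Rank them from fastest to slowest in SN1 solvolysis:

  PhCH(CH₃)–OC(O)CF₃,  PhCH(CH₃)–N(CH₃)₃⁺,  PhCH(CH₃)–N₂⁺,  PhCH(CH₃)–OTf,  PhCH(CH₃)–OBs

PhCH(CH₃)–N₂⁺ > PhCH(CH₃)–OTf > PhCH(CH₃)–OBs > PhCH(CH₃)–OC(O)CF₃ > PhCH(CH₃)–N(CH₃)₃⁺

Same R in every case — rank the leaving groups.
Leaving-group ability tracks the stability of the departed species; conjugate-acid pKₐ is the usual yardstick (lower pKₐ → better LG).
PhCH(CH₃)–N₂⁺ loses N₂: no meaningful conjugate acid; N₂ departs as an exceptionally stable neutral molecule
PhCH(CH₃)–OTf loses OTf⁻: pKₐ(CF₃SO₃H (triflic acid)) ≈ -14
PhCH(CH₃)–OBs loses OBs⁻: pKₐ(p-BrC₆H₄SO₃H) ≈ -2.8
PhCH(CH₃)–OC(O)CF₃ loses CF₃COO⁻: pKₐ(CF₃COOH) ≈ 0.2
PhCH(CH₃)–N(CH₃)₃⁺ loses NR'₃: pKₐ(R'₃NH⁺) ≈ 10.7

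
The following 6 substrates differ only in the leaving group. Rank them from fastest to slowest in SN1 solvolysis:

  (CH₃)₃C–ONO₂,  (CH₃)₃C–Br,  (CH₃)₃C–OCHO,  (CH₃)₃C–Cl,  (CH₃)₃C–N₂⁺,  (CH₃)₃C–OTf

The skeletons are identical, so relative rate is governed entirely by leaving-group ability.
Leaving-group ability tracks the stability of the departed species; conjugate-acid pKₐ is the usual yardstick (lower pKₐ → better LG).
(CH₃)₃C–N₂⁺ loses N₂: no meaningful conjugate acid; N₂ departs as an exceptionally stable neutral molecule
(CH₃)₃C–OTf loses OTf⁻: pKₐ(CF₃SO₃H (triflic acid)) ≈ -14
(CH₃)₃C–Br loses Br⁻: pKₐ(HBr) ≈ -9
(CH₃)₃C–Cl loses Cl⁻: pKₐ(HCl) ≈ -7
(CH₃)₃C–ONO₂ loses NO₃⁻: pKₐ(HNO₃) ≈ -1.3
(CH₃)₃C–OCHO loses HCOO⁻: pKₐ(HCOOH) ≈ 3.8

(CH₃)₃C–N₂⁺ > (CH₃)₃C–OTf > (CH₃)₃C–Br > (CH₃)₃C–Cl > (CH₃)₃C–ONO₂ > (CH₃)₃C–OCHO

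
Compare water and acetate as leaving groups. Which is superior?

water is the better leaving group.
pKₐ(H₃O⁺) ≈ -1.7 versus pKₐ(CH₃COOH) ≈ 4.8: water is the much weaker base.
Neutral; leaves from a protonated alcohol (R–OH₂⁺).

water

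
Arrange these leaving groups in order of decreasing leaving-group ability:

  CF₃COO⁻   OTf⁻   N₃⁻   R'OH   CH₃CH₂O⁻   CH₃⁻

OTf⁻: pKₐ(CF₃SO₃H (triflic acid)) ≈ -14 — charge spread over three oxygens and a CF₃ group; the premier leaving group in synthesis
R'OH: pKₐ(R'OH₂⁺) ≈ -2.4
CF₃COO⁻: pKₐ(CF₃COOH) ≈ 0.2 — strongly electron-withdrawing CF₃ stabilises the carboxylate
N₃⁻: pKₐ(HN₃) ≈ 4.7 — linear, resonance-stabilised
CH₃CH₂O⁻: pKₐ(CH₃CH₂OH) ≈ 16 — strong base; alkoxides do not leave unassisted
CH₃⁻: pKₐ(CH₄) ≈ 48

OTf⁻ > R'OH > CF₃COO⁻ > N₃⁻ > CH₃CH₂O⁻ > CH₃⁻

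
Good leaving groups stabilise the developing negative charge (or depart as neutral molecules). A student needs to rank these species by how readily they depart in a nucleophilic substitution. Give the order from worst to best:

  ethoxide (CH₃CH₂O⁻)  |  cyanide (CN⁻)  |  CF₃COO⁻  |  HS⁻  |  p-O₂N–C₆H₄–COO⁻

ethoxide (CH₃CH₂O⁻) < cyanide (CN⁻) < HS⁻ < p-O₂N–C₆H₄–COO⁻ < CF₃COO⁻

CF₃COO⁻: pKₐ(CF₃COOH) ≈ 0.2
p-O₂N–C₆H₄–COO⁻: pKₐ(p-nitrobenzoic acid) ≈ 3.4
HS⁻: pKₐ(H₂S) ≈ 7
cyanide (CN⁻): pKₐ(HCN) ≈ 9.2
ethoxide (CH₃CH₂O⁻): pKₐ(CH₃CH₂OH) ≈ 16
Reversing gives the worst-to-best order requested.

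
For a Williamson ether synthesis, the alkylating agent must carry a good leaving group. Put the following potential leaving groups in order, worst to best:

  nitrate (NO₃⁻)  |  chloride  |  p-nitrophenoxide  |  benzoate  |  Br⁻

A good leaving group is a weak base: the lower the pKₐ of its conjugate acid, the more readily it departs.
Br⁻: pKₐ(HBr) ≈ -9 — weak base; good leaving group
chloride: pKₐ(HCl) ≈ -7 — moderately weak base
nitrate (NO₃⁻): pKₐ(HNO₃) ≈ -1.3 — resonance-delocalised over three oxygens
benzoate: pKₐ(C₆H₅COOH) ≈ 4.2 — aryl carboxylate
p-nitrophenoxide: pKₐ(p-nitrophenol) ≈ 7.2
The question asks for worst first, so the sequence is read in increasing leaving-group ability.

p-nitrophenoxide < benzoate < nitrate (NO₃⁻) < chloride < Br⁻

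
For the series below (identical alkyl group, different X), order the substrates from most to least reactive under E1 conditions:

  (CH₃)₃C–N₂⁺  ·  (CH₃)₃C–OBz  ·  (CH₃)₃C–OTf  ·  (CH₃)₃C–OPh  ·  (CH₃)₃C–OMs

The skeletons are identical, so relative rate is governed entirely by leaving-group ability.
A good leaving group is a weak base: the lower the pKₐ of its conjugate acid, the more readily it departs.
(CH₃)₃C–N₂⁺ loses N₂: no meaningful conjugate acid; N₂ departs as an exceptionally stable neutral molecule
(CH₃)₃C–OTf loses OTf⁻: pKₐ(CF₃SO₃H (triflic acid)) ≈ -14
(CH₃)₃C–OMs loses OMs⁻: pKₐ(CH₃SO₃H (MsOH)) ≈ -1.9
(CH₃)₃C–OBz loses PhCOO⁻: pKₐ(C₆H₅COOH) ≈ 4.2
(CH₃)₃C–OPh loses PhO⁻: pKₐ(C₆H₅OH (phenol)) ≈ 10

(CH₃)₃C–N₂⁺ > (CH₃)₃C–OTf > (CH₃)₃C–OMs > (CH₃)₃C–OBz > (CH₃)₃C–OPh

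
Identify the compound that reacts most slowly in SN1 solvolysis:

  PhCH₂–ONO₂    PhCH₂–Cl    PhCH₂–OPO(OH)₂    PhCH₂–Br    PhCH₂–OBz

Identical carbon frameworks mean the comparison reduces to leaving-group quality.
A good leaving group is a weak base: the lower the pKₐ of its conjugate acid, the more readily it departs.
PhCH₂–Br loses Br⁻: pKₐ(HBr) ≈ -9
PhCH₂–Cl loses Cl⁻: pKₐ(HCl) ≈ -7
PhCH₂–ONO₂ loses NO₃⁻: pKₐ(HNO₃) ≈ -1.3
PhCH₂–OPO(OH)₂ loses H₂PO₄⁻: pKₐ(H₃PO₄) ≈ 2.1
PhCH₂–OBz loses PhCOO⁻: pKₐ(C₆H₅COOH) ≈ 4.2

PhCH₂–OBz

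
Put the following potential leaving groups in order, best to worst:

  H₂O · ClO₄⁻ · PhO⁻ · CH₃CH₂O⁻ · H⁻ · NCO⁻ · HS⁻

ClO₄⁻ > H₂O > NCO⁻ > HS⁻ > PhO⁻ > CH₃CH₂O⁻ > H⁻

ClO₄⁻: pKₐ(HClO₄) ≈ -10 — extremely weak base; rarely used for safety reasons
H₂O: pKₐ(H₃O⁺) ≈ -1.7
NCO⁻: pKₐ(HOCN) ≈ 3.5
HS⁻: pKₐ(H₂S) ≈ 7 — larger and more polarisable than the oxygen analogue
PhO⁻: pKₐ(C₆H₅OH (phenol)) ≈ 10 — resonance into the ring helps, but still a poor LG
CH₃CH₂O⁻: pKₐ(CH₃CH₂OH) ≈ 16
H⁻: pKₐ(H₂) ≈ 36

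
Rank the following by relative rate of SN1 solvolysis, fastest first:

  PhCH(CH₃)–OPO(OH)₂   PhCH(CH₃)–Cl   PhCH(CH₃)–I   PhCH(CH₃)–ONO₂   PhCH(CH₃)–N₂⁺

Same R in every case — rank the leaving groups.
The more stable X⁻ (or X) is on its own — i.e. the weaker a base it is — the better a leaving group it makes.
PhCH(CH₃)–N₂⁺ loses N₂: no meaningful conjugate acid; N₂ departs as an exceptionally stable neutral molecule
PhCH(CH₃)–I loses I⁻: pKₐ(HI) ≈ -10
PhCH(CH₃)–Cl loses Cl⁻: pKₐ(HCl) ≈ -7
PhCH(CH₃)–ONO₂ loses NO₃⁻: pKₐ(HNO₃) ≈ -1.3
PhCH(CH₃)–OPO(OH)₂ loses H₂PO₄⁻: pKₐ(H₃PO₄) ≈ 2.1

PhCH(CH₃)–N₂⁺ > PhCH(CH₃)–I > PhCH(CH₃)–Cl > PhCH(CH₃)–ONO₂ > PhCH(CH₃)–OPO(OH)₂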